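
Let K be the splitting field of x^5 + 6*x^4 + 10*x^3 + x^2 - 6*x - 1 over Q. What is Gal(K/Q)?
The polynomial f is an irreducible quintic over Q, so G = Gal(f/Q) is a transitive subgroup of S_5: one of C_5 (5T1, order 5), D_5 (5T2, order 10), F_20 (5T3, order 20), A_5 (5T4, order 60) or S_5 (5T5, order 120). The discriminant of f is 14641 = 121^2, a perfect square, so G is contained in A_5. The transitive groups of degree 5 contained in A_5 are: C_5 (5T1, order 5), D_5 (5T2, order 10), A_5 (5T4, order 60). By Dedekind's theorem, for a prime p not dividing disc(f) the degrees of the irreducible factors of f mod p form the cycle type of an element of G. Factoring f modulo the 14 such primes p <= 47 (skipping 11, which divides the discriminant), each new pattern first appears at: mod 2: f = (x^5 + x^2 + 1), pattern 5; mod 23: f = (x + 10)(x + 13)(x + 14)(x + 18)(x + 20), pattern 1+1+1+1+1. No other pattern occurs in this range, so the set of observed cycle types is {5, 1+1+1+1+1}. The candidates containing elements of all these cycle types are C_5 (5T1) of order 5, D_5 (5T2) of order 10, A_5 (5T4) of order 60; the others are excluded. The observed types are precisely the cycle types that occur in C_5 (5T1). Each of the other remaining candidates has further cycle types, and by the Chebotarev density theorem the matching factorization patterns would occur for a proportion of primes equal to their share of the group: D_5 (5T2) additionally contains elements of type 2+2+1 (5 of its 10 elements, about 50% of primes); A_5 (5T4) additionally contains elements of type 3+1+1, 2+2+1 (35 of its 60 elements, about 58% of primes). None of the 14 primes tested shows any such pattern (for each of these groups the chance of that is below 10^-4), which rules them out. Hence G = C_5 (5T1), of order 5.

C_5, the cyclic group of order 5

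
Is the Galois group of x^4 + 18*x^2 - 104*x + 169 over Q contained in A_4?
The polynomial is irreducible of degree 4 over Q. Its discriminant is 1662029824 = 40768^2, a perfect square. A Galois group lies in the alternating group exactly when the discriminant is a square in Q, so the Galois group (A_4) is contained in A_4.

Yes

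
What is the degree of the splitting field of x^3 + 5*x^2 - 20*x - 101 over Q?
6

The degree of the splitting field over Q equals the order of the Galois group, so first determine the group. The polynomial is an irreducible cubic over Q and its discriminant is -1127, which is not a perfect square. For an irreducible cubic, a non-square discriminant gives Galois group S_3. The Galois group S_3 (3T2) has order 6, so the splitting field has degree 6 over Q.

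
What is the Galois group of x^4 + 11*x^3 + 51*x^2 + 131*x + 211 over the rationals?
C_4

The polynomial is an irreducible quartic over Q and its discriminant is 66430125, which is not a perfect square, so the Galois group is not contained in A_4. The resolvent cubic y^3 - 51*y^2 + 597*y + 352 has exactly one rational root, so the Galois group is C_4 or D_4. The quartic becomes reducible over Q(sqrt(disc)), so the group is C_4.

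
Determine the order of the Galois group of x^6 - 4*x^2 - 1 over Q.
24

The degree of the splitting field over Q equals the order of the Galois group, so first determine the group. The polynomial f is an irreducible sextic over Q, so G = Gal(f/Q) is one of the 16 transitive subgroups 6T1, ..., 6T16 of S_6. The discriminant of f is 3356224 = 1832^2, a perfect square, so G is contained in A_6. The transitive groups of degree 6 contained in A_6 are: A_4 (6T4, order 12), S_4 (6T7, order 24), (C_3 x C_3) : C_4 (6T10, order 36), PSL(2,5) (6T12, order 60), A_6 (6T15, order 360). By Dedekind's theorem, for a prime p not dividing disc(f) the degrees of the irreducible factors of f mod p form the cycle type of an element of G. Factoring f modulo the 79 such primes p <= 419 (skipping 2, 229, which divide the discriminant), each new pattern first appears at: mod 3: f = (x^3 + x^2 + 2x + 1)(x^3 + 2x^2 + 2x + 2), pattern 3+3; mod 7: f = (x^2 + 4)(x^4 + 3x^2 + 5), pattern 4+2; mod 23: f = (x + 9)(x + 14)(x^2 + x + 18)(x^2 + 22x + 18), pattern 2+2+1+1; mod 193: f = (x + 87)(x + 90)(x + 93)(x + 100)(x + 103)(x + 106), pattern 1+1+1+1+1+1. No other pattern occurs in this range, so the set of observed cycle types is {3+3, 4+2, 2+2+1+1, 1+1+1+1+1+1}. The candidates containing elements of all these cycle types are S_4 (6T7) of order 24, (C_3 x C_3) : C_4 (6T10) of order 36, A_6 (6T15) of order 360; the others are excluded. The observed types are precisely the cycle types that occur in S_4 (6T7). Each of the other remaining candidates has further cycle types, and by the Chebotarev density theorem the matching factorization patterns would occur for a proportion of primes equal to their share of the group: (C_3 x C_3) : C_4 (6T10) additionally contains elements of type 3+1+1+1 (4 of its 36 elements, about 11% of primes); A_6 (6T15) additionally contains elements of type 5+1, 3+1+1+1 (184 of its 360 elements, about 51% of primes). None of the 79 primes tested shows any such pattern (for each of these groups the chance of that is below 10^-4), which rules them out. Hence G = S_4 (6T7), of order 24. The Galois group S_4 (6T7) has order 24, so the splitting field has degree 24 over Q.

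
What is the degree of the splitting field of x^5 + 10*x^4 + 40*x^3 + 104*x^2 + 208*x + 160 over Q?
The degree of the splitting field over Q equals the order of the Galois group, so first determine the group. The polynomial f is an irreducible quintic over Q, so G = Gal(f/Q) is a transitive subgroup of S_5: one of C_5 (5T1, order 5), D_5 (5T2, order 10), F_20 (5T3, order 20), A_5 (5T4, order 60) or S_5 (5T5, order 120). The discriminant of f is 57907609600 = 240640^2, a perfect square, so G is contained in A_5. The transitive groups of degree 5 contained in A_5 are: C_5 (5T1, order 5), D_5 (5T2, order 10), A_5 (5T4, order 60). By Dedekind's theorem, for a prime p not dividing disc(f) the degrees of the irreducible factors of f mod p form the cycle type of an element of G. Factoring f modulo the 23 such primes p <= 101 (skipping 2, 5, 47, which divide the discriminant), each new pattern first appears at: mod 3: f = (x^5 + x^4 + x^3 + 2x^2 + x + 1), pattern 5; mod 11: f = (x + 7)(x^2 + 5)(x^2 + 3x + 3), pattern 2+2+1; mod 83: f = (x + 23)(x + 46)(x + 50)(x + 63)(x + 77), pattern 1+1+1+1+1. No other pattern occurs in this range, so the set of observed cycle types is {5, 2+2+1, 1+1+1+1+1}. The candidates containing elements of all these cycle types are D_5 (5T2) of order 10, A_5 (5T4) of order 60; the others are excluded. The observed types are precisely the cycle types that occur in D_5 (5T2). Each of the other remaining candidates has further cycle types, and by the Chebotarev density theorem the matching factorization patterns would occur for a proportion of primes equal to their share of the group: A_5 (5T4) additionally contains elements of type 3+1+1 (20 of its 60 elements, about 33% of primes). None of the 23 primes tested shows any such pattern (for each of these groups the chance of that is below 10^-4), which rules them out. Hence G = D_5 (5T2), of order 10. The Galois group D_5 (5T2) has order 10, so the splitting field has degree 10 over Q.

10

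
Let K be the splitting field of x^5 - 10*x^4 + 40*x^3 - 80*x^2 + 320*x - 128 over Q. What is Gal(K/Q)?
F_20

The polynomial f is an irreducible quintic over Q, so G = Gal(f/Q) is a transitive subgroup of S_5: one of C_5 (5T1, order 5), D_5 (5T2, order 10), F_20 (5T3, order 20), A_5 (5T4, order 60) or S_5 (5T5, order 120). The discriminant of f is 271790899200000, which is not a perfect square, so G is not contained in A_5. The transitive groups of degree 5 not contained in A_5 are: F_20 (5T3, order 20), S_5 (5T5, order 120). By Dedekind's theorem, for a prime p not dividing disc(f) the degrees of the irreducible factors of f mod p form the cycle type of an element of G. Factoring f modulo the 18 such primes p <= 73 (skipping 2, 3, 5, which divide the discriminant), each new pattern first appears at: mod 7: f = (x + 3)(x^4 + x^3 + 2x^2 + 5x + 4), pattern 4+1; mod 11: f = (x + 10)(x^2 + 3)(x^2 + 2x + 6), pattern 2+2+1; mod 19: f = (x^5 + 9x^4 + 2x^3 + 15x^2 + 16x + 5), pattern 5. No other pattern occurs in this range, so the set of observed cycle types is {4+1, 2+2+1, 5}. The candidates containing elements of all these cycle types are F_20 (5T3) of order 20, S_5 (5T5) of order 120; the others are excluded. The observed types are precisely the cycle types that occur in F_20 (5T3) (apart from the identity). Each of the other remaining candidates has further cycle types, and by the Chebotarev density theorem the matching factorization patterns would occur for a proportion of primes equal to their share of the group: S_5 (5T5) additionally contains elements of type 3+2, 3+1+1, 2+1+1+1 (50 of its 120 elements, about 42% of primes). None of the 18 primes tested shows any such pattern (for each of these groups the chance of that is below 10^-4), which rules them out. Hence G = F_20 (5T3), of order 20.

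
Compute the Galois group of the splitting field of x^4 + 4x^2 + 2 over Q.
C_4 (also written C4)

The polynomial is an irreducible quartic over Q and its discriminant is 2048, which is not a perfect square, so the Galois group is not contained in A_4. The resolvent cubic y^3 - 4*y^2 - 8*y + 32 has exactly one rational root, so the Galois group is C_4 or D_4. The quartic becomes reducible over Q(sqrt(disc)), so the group is C_4.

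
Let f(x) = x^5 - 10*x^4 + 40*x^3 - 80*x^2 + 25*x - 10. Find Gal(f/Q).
The polynomial f is an irreducible quintic over Q, so G = Gal(f/Q) is a transitive subgroup of S_5: one of C_5 (5T1, order 5), D_5 (5T2, order 10), F_20 (5T3, order 20), A_5 (5T4, order 60) or S_5 (5T5, order 120). The discriminant of f is 58564000000 = 242000^2, a perfect square, so G is contained in A_5. The transitive groups of degree 5 contained in A_5 are: C_5 (5T1, order 5), D_5 (5T2, order 10), A_5 (5T4, order 60). By Dedekind's theorem, for a prime p not dividing disc(f) the degrees of the irreducible factors of f mod p form the cycle type of an element of G. Factoring f modulo the 3 such primes p <= 13 (skipping 2, 5, 11, which divide the discriminant), each new pattern first appears at: mod 3: f = (x^5 + 2x^4 + x^3 + x^2 + x + 2), pattern 5; mod 13: f = (x + 3)(x + 5)(x^3 + 8x^2 + 8), pattern 3+1+1. No other pattern occurs in this range, so the set of observed cycle types is {5, 3+1+1}. Among the candidates above, the only group containing elements of all these cycle types is A_5 (5T4) — each of C_5 (5T1), D_5 (5T2) lacks at least one of them. Hence G = A_5 (5T4), of order 60.

A_5 (also written A5)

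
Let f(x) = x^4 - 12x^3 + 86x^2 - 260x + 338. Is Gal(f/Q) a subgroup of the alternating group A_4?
The polynomial is irreducible of degree 4 over Q. Its discriminant is 1012766976 = 31824^2, a perfect square. A Galois group lies in the alternating group exactly when the discriminant is a square in Q, so the Galois group (V_4) is contained in A_4.

Yes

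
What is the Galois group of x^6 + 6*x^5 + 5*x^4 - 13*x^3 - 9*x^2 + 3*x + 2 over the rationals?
PSL(2,5), A_5 acting on 6 points

The polynomial f is an irreducible sextic over Q, so G = Gal(f/Q) is one of the 16 transitive subgroups 6T1, ..., 6T16 of S_6. The discriminant of f is 30991489 = 5567^2, a perfect square, so G is contained in A_6. The transitive groups of degree 6 contained in A_6 are: A_4 (6T4, order 12), S_4 (6T7, order 24), (C_3 x C_3) : C_4 (6T10, order 36), PSL(2,5) (6T12, order 60), A_6 (6T15, order 360). By Dedekind's theorem, for a prime p not dividing disc(f) the degrees of the irreducible factors of f mod p form the cycle type of an element of G. Factoring f modulo the 21 such primes p <= 79 (skipping 19, which divides the discriminant), each new pattern first appears at: mod 2: f = (x)(x^5 + x^3 + x^2 + x + 1), pattern 5+1; mod 7: f = (x^3 + x^2 + 3x + 1)(x^3 + 5x^2 + 4x + 2), pattern 3+3; mod 61: f = (x + 3)(x + 25)(x^2 + 48x + 25)(x^2 + 52x + 38), pattern 2+2+1+1. No other pattern occurs in this range, so the set of observed cycle types is {5+1, 3+3, 2+2+1+1}. The candidates containing elements of all these cycle types are PSL(2,5) (6T12) of order 60, A_6 (6T15) of order 360; the others are excluded. The observed types are precisely the cycle types that occur in PSL(2,5) (6T12) (apart from the identity). Each of the other remaining candidates has further cycle types, and by the Chebotarev density theorem the matching factorization patterns would occur for a proportion of primes equal to their share of the group: A_6 (6T15) additionally contains elements of type 4+2, 3+1+1+1 (130 of its 360 elements, about 36% of primes). None of the 21 primes tested shows any such pattern (for each of these groups the chance of that is below 10^-4), which rules them out. Hence G = PSL(2,5) (6T12), of order 60.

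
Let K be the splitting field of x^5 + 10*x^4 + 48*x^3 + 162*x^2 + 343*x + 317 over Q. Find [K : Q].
120

The degree of the splitting field over Q equals the order of the Galois group, so first determine the group. The polynomial f is an irreducible quintic over Q, so G = Gal(f/Q) is a transitive subgroup of S_5: one of C_5 (5T1, order 5), D_5 (5T2, order 10), F_20 (5T3, order 20), A_5 (5T4, order 60) or S_5 (5T5, order 120). The discriminant of f is 31833164509, which is not a perfect square, so G is not contained in A_5. The transitive groups of degree 5 not contained in A_5 are: F_20 (5T3, order 20), S_5 (5T5, order 120). By Dedekind's theorem, for a prime p not dividing disc(f) the degrees of the irreducible factors of f mod p form the cycle type of an element of G. Factoring f modulo the first such prime p = 2, each new pattern first appears at: mod 2: f = (x^2 + x + 1)(x^3 + x^2 + 1), pattern 3+2. No other pattern occurs in this range, so the set of observed cycle types is {3+2}. Among the candidates above, the only group containing elements of all these cycle types is S_5 (5T5) — F_20 (5T3) lacks at least one of them. Hence G = S_5 (5T5), of order 120. The Galois group S_5 (5T5) has order 120, so the splitting field has degree 120 over Q.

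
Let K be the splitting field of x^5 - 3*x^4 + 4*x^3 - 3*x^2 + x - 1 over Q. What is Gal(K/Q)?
The polynomial f is an irreducible quintic over Q, so G = Gal(f/Q) is a transitive subgroup of S_5: one of C_5 (5T1, order 5), D_5 (5T2, order 10), F_20 (5T3, order 20), A_5 (5T4, order 60) or S_5 (5T5, order 120). The discriminant of f is 2209 = 47^2, a perfect square, so G is contained in A_5. The transitive groups of degree 5 contained in A_5 are: C_5 (5T1, order 5), D_5 (5T2, order 10), A_5 (5T4, order 60). By Dedekind's theorem, for a prime p not dividing disc(f) the degrees of the irreducible factors of f mod p form the cycle type of an element of G. Factoring f modulo the 23 such primes p <= 89 (skipping 47, which divides the discriminant), each new pattern first appears at: mod 2: f = (x^5 + x^4 + x^2 + x + 1), pattern 5; mod 5: f = (x + 3)(x^2 + x + 1)(x^2 + 3x + 3), pattern 2+2+1; mod 83: f = (x + 53)(x + 59)(x + 67)(x + 70)(x + 80), pattern 1+1+1+1+1. No other pattern occurs in this range, so the set of observed cycle types is {5, 2+2+1, 1+1+1+1+1}. The candidates containing elements of all these cycle types are D_5 (5T2) of order 10, A_5 (5T4) of order 60; the others are excluded. The observed types are precisely the cycle types that occur in D_5 (5T2). Each of the other remaining candidates has further cycle types, and by the Chebotarev density theorem the matching factorization patterns would occur for a proportion of primes equal to their share of the group: A_5 (5T4) additionally contains elements of type 3+1+1 (20 of its 60 elements, about 33% of primes). None of the 23 primes tested shows any such pattern (for each of these groups the chance of that is below 10^-4), which rules them out. Hence G = D_5 (5T2), of order 10.

D_5 (order 10)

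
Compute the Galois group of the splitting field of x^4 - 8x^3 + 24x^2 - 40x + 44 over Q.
The polynomial is an irreducible quartic over Q and its discriminant is 331776 = 576^2, a perfect square, so the Galois group is contained in A_4. The resolvent cubic y^3 - 24*y^2 + 144*y - 192 is irreducible over Q. An irreducible resolvent with square discriminant gives A_4.

A_4 (order 12)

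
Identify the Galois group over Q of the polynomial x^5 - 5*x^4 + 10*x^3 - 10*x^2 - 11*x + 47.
The polynomial f is an irreducible quintic over Q, so G = Gal(f/Q) is a transitive subgroup of S_5: one of C_5 (5T1, order 5), D_5 (5T2, order 10), F_20 (5T3, order 20), A_5 (5T4, order 60) or S_5 (5T5, order 120). The discriminant of f is 3008364544, which is not a perfect square, so G is not contained in A_5. The transitive groups of degree 5 not contained in A_5 are: F_20 (5T3, order 20), S_5 (5T5, order 120). By Dedekind's theorem, for a prime p not dividing disc(f) the degrees of the irreducible factors of f mod p form the cycle type of an element of G. Factoring f modulo the 3 such primes p <= 7 (skipping 2, which divides the discriminant), each new pattern first appears at: mod 3: f = (x^5 + x^4 + x^3 + 2x^2 + x + 2), pattern 5; mod 7: f = (x^2 + 4)(x^3 + 2x^2 + 6x + 3), pattern 3+2. No other pattern occurs in this range, so the set of observed cycle types is {5, 3+2}. Among the candidates above, the only group containing elements of all these cycle types is S_5 (5T5) — F_20 (5T3) lacks at least one of them. Hence G = S_5 (5T5), of order 120.

S_5 (order 120)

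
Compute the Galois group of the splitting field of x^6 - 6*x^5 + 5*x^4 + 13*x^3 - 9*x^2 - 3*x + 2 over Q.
6T12: PSL(2,5)

The polynomial f is an irreducible sextic over Q, so G = Gal(f/Q) is one of the 16 transitive subgroups 6T1, ..., 6T16 of S_6. The discriminant of f is 30991489 = 5567^2, a perfect square, so G is contained in A_6. The transitive groups of degree 6 contained in A_6 are: A_4 (6T4, order 12), S_4 (6T7, order 24), (C_3 x C_3) : C_4 (6T10, order 36), PSL(2,5) (6T12, order 60), A_6 (6T15, order 360). By Dedekind's theorem, for a prime p not dividing disc(f) the degrees of the irreducible factors of f mod p form the cycle type of an element of G. Factoring f modulo the 21 such primes p <= 79 (skipping 19, which divides the discriminant), each new pattern first appears at: mod 2: f = (x)(x^5 + x^3 + x^2 + x + 1), pattern 5+1; mod 7: f = (x^3 + 2x^2 + 4x + 5)(x^3 + 6x^2 + 3x + 6), pattern 3+3; mod 61: f = (x + 36)(x + 58)(x^2 + 9x + 38)(x^2 + 13x + 25), pattern 2+2+1+1. No other pattern occurs in this range, so the set of observed cycle types is {5+1, 3+3, 2+2+1+1}. The candidates containing elements of all these cycle types are PSL(2,5) (6T12) of order 60, A_6 (6T15) of order 360; the others are excluded. The observed types are precisely the cycle types that occur in PSL(2,5) (6T12) (apart from the identity). Each of the other remaining candidates has further cycle types, and by the Chebotarev density theorem the matching factorization patterns would occur for a proportion of primes equal to their share of the group: A_6 (6T15) additionally contains elements of type 4+2, 3+1+1+1 (130 of its 360 elements, about 36% of primes). None of the 21 primes tested shows any such pattern (for each of these groups the chance of that is below 10^-4), which rules them out. Hence G = PSL(2,5) (6T12), of order 60.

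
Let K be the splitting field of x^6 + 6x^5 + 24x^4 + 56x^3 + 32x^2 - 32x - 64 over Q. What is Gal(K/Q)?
6T8: S_4

The polynomial f is an irreducible sextic over Q, so G = Gal(f/Q) is one of the 16 transitive subgroups 6T1, ..., 6T16 of S_6. The discriminant of f is 870211913777152, which is not a perfect square, so G is not contained in A_6. The transitive groups of degree 6 not contained in A_6 are: C_6 (6T1, order 6), S_3 (6T2, order 6), D_6 (6T3, order 12), C_3 x S_3 (6T5, order 18), A_4 x C_2 (6T6, order 24), S_4 (6T8, order 24), S_3 x S_3 (6T9, order 36), S_4 x C_2 (6T11, order 48), (S_3 x S_3) : C_2 (6T13, order 72), PGL(2,5) (6T14, order 120), S_6 (6T16, order 720). By Dedekind's theorem, for a prime p not dividing disc(f) the degrees of the irreducible factors of f mod p form the cycle type of an element of G. Factoring f modulo the 22 such primes p <= 89 (skipping 2, 37, which divide the discriminant), each new pattern first appears at: mod 3: f = (x^3 + x^2 + x + 2)(x^3 + 2x^2 + 1), pattern 3+3; mod 5: f = (x^2 + 2)(x^2 + 2x + 3)(x^2 + 4x + 1), pattern 2+2+2; mod 17: f = (x + 4)(x + 15)(x^4 + 4x^3 + 7x^2 + 6x + 8), pattern 4+1+1; mod 67: f = (x + 10)(x + 59)(x^2 + 2x + 26)(x^2 + 2x + 66), pattern 2+2+1+1. No other pattern occurs in this range, so the set of observed cycle types is {3+3, 2+2+2, 4+1+1, 2+2+1+1}. The candidates containing elements of all these cycle types are S_4 (6T8) of order 24, S_4 x C_2 (6T11) of order 48, PGL(2,5) (6T14) of order 120, S_6 (6T16) of order 720; the others are excluded. The observed types are precisely the cycle types that occur in S_4 (6T8) (apart from the identity). Each of the other remaining candidates has further cycle types, and by the Chebotarev density theorem the matching factorization patterns would occur for a proportion of primes equal to their share of the group: S_4 x C_2 (6T11) additionally contains elements of type 6, 4+2, 2+1+1+1+1 (17 of its 48 elements, about 35% of primes); PGL(2,5) (6T14) additionally contains elements of type 6, 5+1 (44 of its 120 elements, about 37% of primes); S_6 (6T16) additionally contains elements of type 6, 5+1, 4+2, 3+2+1, 3+1+1+1, 2+1+1+1+1 (529 of its 720 elements, about 73% of primes). None of the 22 primes tested shows any such pattern (for each of these groups the chance of that is below 10^-4), which rules them out. Hence G = S_4 (6T8), of order 24.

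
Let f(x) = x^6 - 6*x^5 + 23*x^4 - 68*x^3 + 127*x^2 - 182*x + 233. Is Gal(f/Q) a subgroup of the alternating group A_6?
The polynomial is irreducible of degree 6 over Q. Its discriminant is -201485505789952, which is not a perfect square. A Galois group lies in the alternating group exactly when the discriminant is a square in Q, so the Galois group ((S_3 x S_3) : C_2) is not contained in A_6.

No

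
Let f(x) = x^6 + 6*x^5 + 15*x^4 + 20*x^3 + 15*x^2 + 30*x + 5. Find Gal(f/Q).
The polynomial f is an irreducible sextic over Q, so G = Gal(f/Q) is one of the 16 transitive subgroups 6T1, ..., 6T16 of S_6. The discriminant of f is 746496000000 = 864000^2, a perfect square, so G is contained in A_6. The transitive groups of degree 6 contained in A_6 are: A_4 (6T4, order 12), S_4 (6T7, order 24), (C_3 x C_3) : C_4 (6T10, order 36), PSL(2,5) (6T12, order 60), A_6 (6T15, order 360). By Dedekind's theorem, for a prime p not dividing disc(f) the degrees of the irreducible factors of f mod p form the cycle type of an element of G. Factoring f modulo the 6 such primes p <= 23 (skipping 2, 3, 5, which divide the discriminant), each new pattern first appears at: mod 7: f = (x + 4)(x^5 + 2x^4 + 6x^2 + 5x + 3), pattern 5+1; mod 23: f = (x + 8)(x + 13)(x + 22)(x^3 + 9x^2 + 5x + 13), pattern 3+1+1+1. No other pattern occurs in this range, so the set of observed cycle types is {5+1, 3+1+1+1}. Among the candidates above, the only group containing elements of all these cycle types is A_6 (6T15) — each of A_4 (6T4), S_4 (6T7), (C_3 x C_3) : C_4 (6T10), PSL(2,5) (6T12) lacks at least one of them. Hence G = A_6 (6T15), of order 360.

A_6 (also written A6)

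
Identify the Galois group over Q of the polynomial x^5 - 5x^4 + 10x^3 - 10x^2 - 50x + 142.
The polynomial f is an irreducible quintic over Q, so G = Gal(f/Q) is a transitive subgroup of S_5: one of C_5 (5T1, order 5), D_5 (5T2, order 10), F_20 (5T3, order 20), A_5 (5T4, order 60) or S_5 (5T5, order 120). The discriminant of f is 58564000000 = 242000^2, a perfect square, so G is contained in A_5. The transitive groups of degree 5 contained in A_5 are: C_5 (5T1, order 5), D_5 (5T2, order 10), A_5 (5T4, order 60). By Dedekind's theorem, for a prime p not dividing disc(f) the degrees of the irreducible factors of f mod p form the cycle type of an element of G. Factoring f modulo the 3 such primes p <= 13 (skipping 2, 5, 11, which divide the discriminant), each new pattern first appears at: mod 3: f = (x^5 + x^4 + x^3 + 2x^2 + x + 1), pattern 5; mod 13: f = (x + 5)(x + 7)(x^3 + 9x^2 + 10x + 10), pattern 3+1+1. No other pattern occurs in this range, so the set of observed cycle types is {5, 3+1+1}. Among the candidates above, the only group containing elements of all these cycle types is A_5 (5T4) — each of C_5 (5T1), D_5 (5T2) lacks at least one of them. Hence G = A_5 (5T4), of order 60.

A_5 (also written A5)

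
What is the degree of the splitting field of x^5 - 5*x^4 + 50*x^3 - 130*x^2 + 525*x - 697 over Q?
The degree of the splitting field over Q equals the order of the Galois group, so first determine the group. The polynomial f is an irreducible quintic over Q, so G = Gal(f/Q) is a transitive subgroup of S_5: one of C_5 (5T1, order 5), D_5 (5T2, order 10), F_20 (5T3, order 20), A_5 (5T4, order 60) or S_5 (5T5, order 120). The discriminant of f is 67108864000000 = 8192000^2, a perfect square, so G is contained in A_5. The transitive groups of degree 5 contained in A_5 are: C_5 (5T1, order 5), D_5 (5T2, order 10), A_5 (5T4, order 60). By Dedekind's theorem, for a prime p not dividing disc(f) the degrees of the irreducible factors of f mod p form the cycle type of an element of G. Factoring f modulo the 2 such primes p <= 7 (skipping 2, 5, which divide the discriminant), each new pattern first appears at: mod 3: f = (x^5 + x^4 + 2x^3 + 2x^2 + 2), pattern 5; mod 7: f = (x + 2)(x + 4)(x^3 + 3x^2 + 3x + 3), pattern 3+1+1. No other pattern occurs in this range, so the set of observed cycle types is {5, 3+1+1}. Among the candidates above, the only group containing elements of all these cycle types is A_5 (5T4) — each of C_5 (5T1), D_5 (5T2) lacks at least one of them. Hence G = A_5 (5T4), of order 60. The Galois group A_5 (5T4) has order 60, so the splitting field has degree 60 over Q.

60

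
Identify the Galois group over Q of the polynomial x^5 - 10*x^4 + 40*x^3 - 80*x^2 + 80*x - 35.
The polynomial f is an irreducible quintic over Q, so G = Gal(f/Q) is a transitive subgroup of S_5: one of C_5 (5T1, order 5), D_5 (5T2, order 10), F_20 (5T3, order 20), A_5 (5T4, order 60) or S_5 (5T5, order 120). The discriminant of f is 253125, which is not a perfect square, so G is not contained in A_5. The transitive groups of degree 5 not contained in A_5 are: F_20 (5T3, order 20), S_5 (5T5, order 120). By Dedekind's theorem, for a prime p not dividing disc(f) the degrees of the irreducible factors of f mod p form the cycle type of an element of G. Factoring f modulo the 18 such primes p <= 71 (skipping 3, 5, which divide the discriminant), each new pattern first appears at: mod 2: f = (x + 1)(x^4 + x^3 + x^2 + x + 1), pattern 4+1; mod 11: f = (x^5 + x^4 + 7x^3 + 8x^2 + 3x + 9), pattern 5; mod 19: f = (x + 7)(x^2 + 8x + 4)(x^2 + 13x + 13), pattern 2+2+1; mod 41: f = (x + 1)(x + 5)(x + 11)(x + 27)(x + 28), pattern 1+1+1+1+1. No other pattern occurs in this range, so the set of observed cycle types is {4+1, 5, 2+2+1, 1+1+1+1+1}. The candidates containing elements of all these cycle types are F_20 (5T3) of order 20, S_5 (5T5) of order 120; the others are excluded. The observed types are precisely the cycle types that occur in F_20 (5T3). Each of the other remaining candidates has further cycle types, and by the Chebotarev density theorem the matching factorization patterns would occur for a proportion of primes equal to their share of the group: S_5 (5T5) additionally contains elements of type 3+2, 3+1+1, 2+1+1+1 (50 of its 120 elements, about 42% of primes). None of the 18 primes tested shows any such pattern (for each of these groups the chance of that is below 10^-4), which rules them out. Hence G = F_20 (5T3), of order 20.

F_20 (also written F20)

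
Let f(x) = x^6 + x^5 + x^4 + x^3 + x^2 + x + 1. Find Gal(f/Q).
C_6, the cyclic group of order 6

The polynomial f is an irreducible sextic over Q, so G = Gal(f/Q) is one of the 16 transitive subgroups 6T1, ..., 6T16 of S_6. The discriminant of f is -16807, which is not a perfect square, so G is not contained in A_6. The transitive groups of degree 6 not contained in A_6 are: C_6 (6T1, order 6), S_3 (6T2, order 6), D_6 (6T3, order 12), C_3 x S_3 (6T5, order 18), A_4 x C_2 (6T6, order 24), S_4 (6T8, order 24), S_3 x S_3 (6T9, order 36), S_4 x C_2 (6T11, order 48), (S_3 x S_3) : C_2 (6T13, order 72), PGL(2,5) (6T14, order 120), S_6 (6T16, order 720). By Dedekind's theorem, for a prime p not dividing disc(f) the degrees of the irreducible factors of f mod p form the cycle type of an element of G. Factoring f modulo the 37 such primes p <= 163 (skipping 7, which divides the discriminant), each new pattern first appears at: mod 2: f = (x^3 + x + 1)(x^3 + x^2 + 1), pattern 3+3; mod 3: f = (x^6 + x^5 + x^4 + x^3 + x^2 + x + 1), pattern 6; mod 13: f = (x^2 + 3x + 1)(x^2 + 5x + 1)(x^2 + 6x + 1), pattern 2+2+2; mod 29: f = (x + 4)(x + 5)(x + 6)(x + 9)(x + 13)(x + 22), pattern 1+1+1+1+1+1. No other pattern occurs in this range, so the set of observed cycle types is {3+3, 6, 2+2+2, 1+1+1+1+1+1}. The candidates containing elements of all these cycle types are C_6 (6T1) of order 6, D_6 (6T3) of order 12, C_3 x S_3 (6T5) of order 18, A_4 x C_2 (6T6) of order 24, S_3 x S_3 (6T9) of order 36, S_4 x C_2 (6T11) of order 48, (S_3 x S_3) : C_2 (6T13) of order 72, PGL(2,5) (6T14) of order 120, S_6 (6T16) of order 720; the others are excluded. The observed types are precisely the cycle types that occur in C_6 (6T1). Each of the other remaining candidates has further cycle types, and by the Chebotarev density theorem the matching factorization patterns would occur for a proportion of primes equal to their share of the group: D_6 (6T3) additionally contains elements of type 2+2+1+1 (3 of its 12 elements, about 25% of primes); C_3 x S_3 (6T5) additionally contains elements of type 3+1+1+1 (4 of its 18 elements, about 22% of primes); A_4 x C_2 (6T6) additionally contains elements of type 2+2+1+1, 2+1+1+1+1 (6 of its 24 elements, about 25% of primes); S_3 x S_3 (6T9) additionally contains elements of type 3+1+1+1, 2+2+1+1 (13 of its 36 elements, about 36% of primes); S_4 x C_2 (6T11) additionally contains elements of type 4+2, 4+1+1, 2+2+1+1, 2+1+1+1+1 (24 of its 48 elements, about 50% of primes); (S_3 x S_3) : C_2 (6T13) additionally contains elements of type 4+2, 3+2+1, 3+1+1+1, 2+2+1+1, 2+1+1+1+1 (49 of its 72 elements, about 68% of primes); PGL(2,5) (6T14) additionally contains elements of type 5+1, 4+1+1, 2+2+1+1 (69 of its 120 elements, about 58% of primes); S_6 (6T16) additionally contains elements of type 5+1, 4+2, 4+1+1, 3+2+1, 3+1+1+1, 2+2+1+1, 2+1+1+1+1 (544 of its 720 elements, about 76% of primes). None of the 37 primes tested shows any such pattern (for each of these groups the chance of that is below 10^-4), which rules them out. Hence G = C_6 (6T1), of order 6.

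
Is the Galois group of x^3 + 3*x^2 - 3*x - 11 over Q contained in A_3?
No

The polynomial is irreducible of degree 3 over Q. Its discriminant is -108, which is not a perfect square. A Galois group lies in the alternating group exactly when the discriminant is a square in Q, so the Galois group (S_3) is not contained in A_3.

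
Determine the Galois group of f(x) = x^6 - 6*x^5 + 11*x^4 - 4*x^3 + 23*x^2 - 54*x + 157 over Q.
The polynomial f is an irreducible sextic over Q, so G = Gal(f/Q) is one of the 16 transitive subgroups 6T1, ..., 6T16 of S_6. The discriminant of f is -5497558138880000, which is not a perfect square, so G is not contained in A_6. The transitive groups of degree 6 not contained in A_6 are: C_6 (6T1, order 6), S_3 (6T2, order 6), D_6 (6T3, order 12), C_3 x S_3 (6T5, order 18), A_4 x C_2 (6T6, order 24), S_4 (6T8, order 24), S_3 x S_3 (6T9, order 36), S_4 x C_2 (6T11, order 48), (S_3 x S_3) : C_2 (6T13, order 72), PGL(2,5) (6T14, order 120), S_6 (6T16, order 720). By Dedekind's theorem, for a prime p not dividing disc(f) the degrees of the irreducible factors of f mod p form the cycle type of an element of G. Factoring f modulo the 22 such primes p <= 89 (skipping 2, 5, which divide the discriminant), each new pattern first appears at: mod 3: f = (x^3 + x^2 + x + 2)(x^3 + 2x^2 + 2x + 2), pattern 3+3; mod 7: f = (x^2 + 2)(x^2 + 3x + 6)(x^2 + 5x + 2), pattern 2+2+2; mod 13: f = (x + 4)(x + 7)(x^4 + 9x^3 + x^2 + 6x + 7), pattern 4+1+1; mod 43: f = (x + 18)(x + 23)(x^2 + 41x + 17)(x^2 + 41x + 41), pattern 2+2+1+1. No other pattern occurs in this range, so the set of observed cycle types is {3+3, 2+2+2, 4+1+1, 2+2+1+1}. The candidates containing elements of all these cycle types are S_4 (6T8) of order 24, S_4 x C_2 (6T11) of order 48, PGL(2,5) (6T14) of order 120, S_6 (6T16) of order 720; the others are excluded. The observed types are precisely the cycle types that occur in S_4 (6T8) (apart from the identity). Each of the other remaining candidates has further cycle types, and by the Chebotarev density theorem the matching factorization patterns would occur for a proportion of primes equal to their share of the group: S_4 x C_2 (6T11) additionally contains elements of type 6, 4+2, 2+1+1+1+1 (17 of its 48 elements, about 35% of primes); PGL(2,5) (6T14) additionally contains elements of type 6, 5+1 (44 of its 120 elements, about 37% of primes); S_6 (6T16) additionally contains elements of type 6, 5+1, 4+2, 3+2+1, 3+1+1+1, 2+1+1+1+1 (529 of its 720 elements, about 73% of primes). None of the 22 primes tested shows any such pattern (for each of these groups the chance of that is below 10^-4), which rules them out. Hence G = S_4 (6T8), of order 24.

6T8: S_4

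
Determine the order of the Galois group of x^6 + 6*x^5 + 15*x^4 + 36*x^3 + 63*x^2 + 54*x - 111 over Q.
The degree of the splitting field over Q equals the order of the Galois group, so first determine the group. The polynomial f is an irreducible sextic over Q, so G = Gal(f/Q) is one of the 16 transitive subgroups 6T1, ..., 6T16 of S_6. The discriminant of f is 5410421842378752, which is not a perfect square, so G is not contained in A_6. The transitive groups of degree 6 not contained in A_6 are: C_6 (6T1, order 6), S_3 (6T2, order 6), D_6 (6T3, order 12), C_3 x S_3 (6T5, order 18), A_4 x C_2 (6T6, order 24), S_4 (6T8, order 24), S_3 x S_3 (6T9, order 36), S_4 x C_2 (6T11, order 48), (S_3 x S_3) : C_2 (6T13, order 72), PGL(2,5) (6T14, order 120), S_6 (6T16, order 720). By Dedekind's theorem, for a prime p not dividing disc(f) the degrees of the irreducible factors of f mod p form the cycle type of an element of G. Factoring f modulo the 23 such primes p <= 97 (skipping 2, 3, which divide the discriminant), each new pattern first appears at: mod 5: f = (x^6 + x^5 + x^3 + 3x^2 + 4x + 4), pattern 6; mod 11: f = (x + 2)(x + 6)(x^2 + x + 1)(x^2 + 8x + 10), pattern 2+2+1+1; mod 13: f = (x + 2)(x + 4)(x + 10)(x^3 + 3x^2 + 3x + 3), pattern 3+1+1+1; mod 31: f = (x^2 + 5x + 19)(x^2 + 15x + 27)(x^2 + 17x + 19), pattern 2+2+2; mod 97: f = (x^3 + 3x^2 + 3x + 26)(x^3 + 3x^2 + 3x + 89), pattern 3+3. No other pattern occurs in this range, so the set of observed cycle types is {6, 2+2+1+1, 3+1+1+1, 2+2+2, 3+3}. The candidates containing elements of all these cycle types are S_3 x S_3 (6T9) of order 36, (S_3 x S_3) : C_2 (6T13) of order 72, S_6 (6T16) of order 720; the others are excluded. The observed types are precisely the cycle types that occur in S_3 x S_3 (6T9) (apart from the identity). Each of the other remaining candidates has further cycle types, and by the Chebotarev density theorem the matching factorization patterns would occur for a proportion of primes equal to their share of the group: (S_3 x S_3) : C_2 (6T13) additionally contains elements of type 4+2, 3+2+1, 2+1+1+1+1 (36 of its 72 elements, about 50% of primes); S_6 (6T16) additionally contains elements of type 5+1, 4+2, 4+1+1, 3+2+1, 2+1+1+1+1 (459 of its 720 elements, about 64% of primes). None of the 23 primes tested shows any such pattern (for each of these groups the chance of that is below 10^-4), which rules them out. Hence G = S_3 x S_3 (6T9), of order 36. The Galois group S_3 x S_3 (6T9) has order 36, so the splitting field has degree 36 over Q.

36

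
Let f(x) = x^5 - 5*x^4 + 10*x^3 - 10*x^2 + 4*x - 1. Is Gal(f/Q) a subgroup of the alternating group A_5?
No

The polynomial is irreducible of degree 5 over Q. Its discriminant is 2869, which is not a perfect square. A Galois group lies in the alternating group exactly when the discriminant is a square in Q, so the Galois group (S_5) is not contained in A_5.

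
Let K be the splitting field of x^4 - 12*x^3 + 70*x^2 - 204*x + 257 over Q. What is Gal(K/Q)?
C_4 (order 4)

The polynomial is an irreducible quartic over Q and its discriminant is 8388608, which is not a perfect square, so the Galois group is not contained in A_4. The resolvent cubic y^3 - 70*y^2 + 1420*y - 6664 has exactly one rational root, so the Galois group is C_4 or D_4. The quartic becomes reducible over Q(sqrt(disc)), so the group is C_4.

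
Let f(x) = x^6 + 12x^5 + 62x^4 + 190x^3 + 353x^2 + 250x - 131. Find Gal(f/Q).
The polynomial f is an irreducible sextic over Q, so G = Gal(f/Q) is one of the 16 transitive subgroups 6T1, ..., 6T16 of S_6. The discriminant of f is 94085654450176 = 9699776^2, a perfect square, so G is contained in A_6. The transitive groups of degree 6 contained in A_6 are: A_4 (6T4, order 12), S_4 (6T7, order 24), (C_3 x C_3) : C_4 (6T10, order 36), PSL(2,5) (6T12, order 60), A_6 (6T15, order 360). By Dedekind's theorem, for a prime p not dividing disc(f) the degrees of the irreducible factors of f mod p form the cycle type of an element of G. Factoring f modulo the 79 such primes p <= 419 (skipping 2, 31, which divide the discriminant), each new pattern first appears at: mod 3: f = (x^2 + 1)(x^4 + x^2 + x + 1), pattern 4+2; mod 5: f = (x^3 + 3x^2 + x + 2)(x^3 + 4x^2 + 4x + 2), pattern 3+3; mod 11: f = (x + 9)(x + 10)(x^2 + 5x + 7)(x^2 + 10x + 4), pattern 2+2+1+1; mod 67: f = (x + 2)(x + 37)(x + 54)(x + 60)(x + 61)(x + 66), pattern 1+1+1+1+1+1. No other pattern occurs in this range, so the set of observed cycle types is {4+2, 3+3, 2+2+1+1, 1+1+1+1+1+1}. The candidates containing elements of all these cycle types are S_4 (6T7) of order 24, (C_3 x C_3) : C_4 (6T10) of order 36, A_6 (6T15) of order 360; the others are excluded. The observed types are precisely the cycle types that occur in S_4 (6T7). Each of the other remaining candidates has further cycle types, and by the Chebotarev density theorem the matching factorization patterns would occur for a proportion of primes equal to their share of the group: (C_3 x C_3) : C_4 (6T10) additionally contains elements of type 3+1+1+1 (4 of its 36 elements, about 11% of primes); A_6 (6T15) additionally contains elements of type 5+1, 3+1+1+1 (184 of its 360 elements, about 51% of primes). None of the 79 primes tested shows any such pattern (for each of these groups the chance of that is below 10^-4), which rules them out. Hence G = S_4 (6T7), of order 24.

S_4 (order 24)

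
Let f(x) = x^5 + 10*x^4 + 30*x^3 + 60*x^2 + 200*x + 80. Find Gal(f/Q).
D_5 (also written D5)

The polynomial f is an irreducible quintic over Q, so G = Gal(f/Q) is a transitive subgroup of S_5: one of C_5 (5T1, order 5), D_5 (5T2, order 10), F_20 (5T3, order 20), A_5 (5T4, order 60) or S_5 (5T5, order 120). The discriminant of f is 1327104000000 = 1152000^2, a perfect square, so G is contained in A_5. The transitive groups of degree 5 contained in A_5 are: C_5 (5T1, order 5), D_5 (5T2, order 10), A_5 (5T4, order 60). By Dedekind's theorem, for a prime p not dividing disc(f) the degrees of the irreducible factors of f mod p form the cycle type of an element of G. Factoring f modulo the 23 such primes p <= 101 (skipping 2, 3, 5, which divide the discriminant), each new pattern first appears at: mod 7: f = (x^5 + 3x^4 + 2x^3 + 4x^2 + 4x + 3), pattern 5; mod 17: f = (x + 13)(x^2 + 3x + 3)(x^2 + 11x + 16), pattern 2+2+1. No other pattern occurs in this range, so the set of observed cycle types is {5, 2+2+1}. The candidates containing elements of all these cycle types are D_5 (5T2) of order 10, A_5 (5T4) of order 60; the others are excluded. The observed types are precisely the cycle types that occur in D_5 (5T2) (apart from the identity). Each of the other remaining candidates has further cycle types, and by the Chebotarev density theorem the matching factorization patterns would occur for a proportion of primes equal to their share of the group: A_5 (5T4) additionally contains elements of type 3+1+1 (20 of its 60 elements, about 33% of primes). None of the 23 primes tested shows any such pattern (for each of these groups the chance of that is below 10^-4), which rules them out. Hence G = D_5 (5T2), of order 10.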